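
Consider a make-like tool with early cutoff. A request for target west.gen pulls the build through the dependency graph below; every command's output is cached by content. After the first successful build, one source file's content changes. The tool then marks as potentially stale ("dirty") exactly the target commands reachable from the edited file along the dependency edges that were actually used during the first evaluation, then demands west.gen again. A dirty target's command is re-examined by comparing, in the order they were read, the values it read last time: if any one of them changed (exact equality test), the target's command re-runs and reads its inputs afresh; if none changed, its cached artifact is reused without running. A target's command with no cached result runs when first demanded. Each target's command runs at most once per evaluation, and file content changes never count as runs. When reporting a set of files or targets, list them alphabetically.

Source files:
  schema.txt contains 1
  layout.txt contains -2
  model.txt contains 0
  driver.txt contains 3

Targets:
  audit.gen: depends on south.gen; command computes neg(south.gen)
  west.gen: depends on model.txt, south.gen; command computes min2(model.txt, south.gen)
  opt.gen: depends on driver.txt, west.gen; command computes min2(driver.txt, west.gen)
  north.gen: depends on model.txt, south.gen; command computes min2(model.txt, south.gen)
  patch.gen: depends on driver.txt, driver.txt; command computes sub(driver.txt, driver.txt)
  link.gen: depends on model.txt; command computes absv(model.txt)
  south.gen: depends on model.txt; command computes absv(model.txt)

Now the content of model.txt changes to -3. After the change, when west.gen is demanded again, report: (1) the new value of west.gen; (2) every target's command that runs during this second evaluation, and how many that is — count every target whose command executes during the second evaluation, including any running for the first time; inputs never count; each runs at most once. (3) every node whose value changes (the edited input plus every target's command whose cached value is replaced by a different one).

First demand of the output computes:
  south.gen = absv(0) = 0
  west.gen = min2(0, 0) = 0

After the edit, cleaning proceeds:
  south.gen: a read changed (model.txt 0->-3) — executes, giving 3.
  west.gen: a read changed (model.txt 0->-3; south.gen 0->3) — executes, giving -3.

Demanding west.gen again yields -3.
2 target commands run: south.gen, west.gen.
The nodes whose values change: model.txt, south.gen, west.gen.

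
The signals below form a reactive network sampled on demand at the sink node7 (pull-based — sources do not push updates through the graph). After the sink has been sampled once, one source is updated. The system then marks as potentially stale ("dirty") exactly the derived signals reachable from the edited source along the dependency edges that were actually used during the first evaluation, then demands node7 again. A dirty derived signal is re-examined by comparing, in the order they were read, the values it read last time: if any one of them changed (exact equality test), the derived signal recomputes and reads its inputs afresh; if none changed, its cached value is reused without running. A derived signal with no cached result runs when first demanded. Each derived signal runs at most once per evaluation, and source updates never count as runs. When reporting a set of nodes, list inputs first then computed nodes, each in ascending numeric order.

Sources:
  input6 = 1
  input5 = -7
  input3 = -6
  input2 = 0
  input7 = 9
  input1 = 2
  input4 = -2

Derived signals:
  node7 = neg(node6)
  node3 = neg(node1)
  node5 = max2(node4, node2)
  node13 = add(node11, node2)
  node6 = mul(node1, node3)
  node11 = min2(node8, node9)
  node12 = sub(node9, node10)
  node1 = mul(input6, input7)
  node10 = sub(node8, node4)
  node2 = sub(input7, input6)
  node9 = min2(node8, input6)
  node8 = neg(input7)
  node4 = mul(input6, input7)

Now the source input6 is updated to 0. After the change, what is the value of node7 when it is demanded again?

node7 now evaluates to 0.

Initial pass — values computed on the first demand:
  node1 = mul(1, 9) = 9
  node3 = neg(9) = -9
  node6 = mul(9, -9) = -81
  node7 = neg(-81) = 81

Second demand — change propagation:
  node1: re-runs because input6 1->0; new result 0.
  node3: re-runs because node1 9->0; new result 0.
  node6: re-runs because node1 9->0; node3 -9->0; new result 0.
  node7: re-runs because node6 -81->0; new result 0.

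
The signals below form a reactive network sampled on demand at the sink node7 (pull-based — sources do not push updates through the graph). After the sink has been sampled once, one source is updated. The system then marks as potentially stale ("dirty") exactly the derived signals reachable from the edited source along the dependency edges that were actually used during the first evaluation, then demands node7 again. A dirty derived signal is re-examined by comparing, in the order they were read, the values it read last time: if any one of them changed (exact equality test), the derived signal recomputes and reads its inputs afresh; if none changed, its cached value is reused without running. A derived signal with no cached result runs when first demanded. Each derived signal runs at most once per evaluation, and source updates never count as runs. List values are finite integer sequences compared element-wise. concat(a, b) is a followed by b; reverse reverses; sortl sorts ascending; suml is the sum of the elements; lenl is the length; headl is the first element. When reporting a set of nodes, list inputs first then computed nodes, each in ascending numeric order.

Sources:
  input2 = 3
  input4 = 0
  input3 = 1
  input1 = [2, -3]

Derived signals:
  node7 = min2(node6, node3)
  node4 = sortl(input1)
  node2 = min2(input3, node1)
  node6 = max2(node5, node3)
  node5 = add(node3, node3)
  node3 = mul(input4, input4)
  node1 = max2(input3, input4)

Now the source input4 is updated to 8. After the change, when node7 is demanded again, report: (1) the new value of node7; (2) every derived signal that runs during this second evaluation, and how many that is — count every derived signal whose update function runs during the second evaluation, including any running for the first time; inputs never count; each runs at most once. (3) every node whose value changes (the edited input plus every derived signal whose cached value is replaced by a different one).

Initial pass — values computed on the first demand:
  node3 = mul(0, 0) = 0
  node5 = add(0, 0) = 0
  node6 = max2(0, 0) = 0
  node7 = min2(0, 0) = 0

Second demand — change propagation:
  node3: re-runs because input4 0->8; input4 0->8; new result 64.
  node5: re-runs because node3 0->64; node3 0->64; new result 128.
  node6: re-runs because node5 0->128; node3 0->64; new result 128.
  node7: re-runs because node6 0->128; node3 0->64; new result 64.

node7 now evaluates to 64.
Run set: node3, node5, node6, node7 (4 run).
Changed values: input4, node3, node5, node6, node7.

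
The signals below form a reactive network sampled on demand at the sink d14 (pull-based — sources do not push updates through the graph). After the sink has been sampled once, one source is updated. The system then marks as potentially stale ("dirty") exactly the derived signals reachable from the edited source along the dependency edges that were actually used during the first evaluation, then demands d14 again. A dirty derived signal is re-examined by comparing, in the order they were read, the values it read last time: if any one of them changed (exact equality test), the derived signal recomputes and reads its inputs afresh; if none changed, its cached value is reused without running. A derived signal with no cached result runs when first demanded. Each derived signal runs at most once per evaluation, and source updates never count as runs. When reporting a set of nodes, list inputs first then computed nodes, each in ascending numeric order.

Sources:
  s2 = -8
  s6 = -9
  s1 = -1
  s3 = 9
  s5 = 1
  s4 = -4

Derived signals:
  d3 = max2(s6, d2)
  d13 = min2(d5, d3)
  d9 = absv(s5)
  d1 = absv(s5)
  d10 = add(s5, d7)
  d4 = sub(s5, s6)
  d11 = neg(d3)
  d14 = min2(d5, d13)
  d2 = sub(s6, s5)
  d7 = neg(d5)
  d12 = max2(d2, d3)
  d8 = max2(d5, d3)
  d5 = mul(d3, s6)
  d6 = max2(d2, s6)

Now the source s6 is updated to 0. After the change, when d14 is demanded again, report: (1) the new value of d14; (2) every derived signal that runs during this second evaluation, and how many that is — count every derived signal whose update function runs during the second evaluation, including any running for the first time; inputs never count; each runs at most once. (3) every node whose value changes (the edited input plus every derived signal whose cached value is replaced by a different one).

d14 now evaluates to 0.
Run set: d2, d3, d5, d13, d14 (5 run).
Changed values: s6, d2, d3, d5, d13, d14.

Initial pass — values computed on the first demand:
  d2 = sub(-9, 1) = -10
  d3 = max2(-9, -10) = -9
  d5 = mul(-9, -9) = 81
  d13 = min2(81, -9) = -9
  d14 = min2(81, -9) = -9

Second demand — change propagation:
  d2: re-runs because s6 -9->0; new result -1.
  d3: re-runs because s6 -9->0; d2 -10->-1; new result 0.
  d5: re-runs because d3 -9->0; s6 -9->0; new result 0.
  d13: re-runs because d5 81->0; d3 -9->0; new result 0.
  d14: re-runs because d5 81->0; d13 -9->0; new result 0.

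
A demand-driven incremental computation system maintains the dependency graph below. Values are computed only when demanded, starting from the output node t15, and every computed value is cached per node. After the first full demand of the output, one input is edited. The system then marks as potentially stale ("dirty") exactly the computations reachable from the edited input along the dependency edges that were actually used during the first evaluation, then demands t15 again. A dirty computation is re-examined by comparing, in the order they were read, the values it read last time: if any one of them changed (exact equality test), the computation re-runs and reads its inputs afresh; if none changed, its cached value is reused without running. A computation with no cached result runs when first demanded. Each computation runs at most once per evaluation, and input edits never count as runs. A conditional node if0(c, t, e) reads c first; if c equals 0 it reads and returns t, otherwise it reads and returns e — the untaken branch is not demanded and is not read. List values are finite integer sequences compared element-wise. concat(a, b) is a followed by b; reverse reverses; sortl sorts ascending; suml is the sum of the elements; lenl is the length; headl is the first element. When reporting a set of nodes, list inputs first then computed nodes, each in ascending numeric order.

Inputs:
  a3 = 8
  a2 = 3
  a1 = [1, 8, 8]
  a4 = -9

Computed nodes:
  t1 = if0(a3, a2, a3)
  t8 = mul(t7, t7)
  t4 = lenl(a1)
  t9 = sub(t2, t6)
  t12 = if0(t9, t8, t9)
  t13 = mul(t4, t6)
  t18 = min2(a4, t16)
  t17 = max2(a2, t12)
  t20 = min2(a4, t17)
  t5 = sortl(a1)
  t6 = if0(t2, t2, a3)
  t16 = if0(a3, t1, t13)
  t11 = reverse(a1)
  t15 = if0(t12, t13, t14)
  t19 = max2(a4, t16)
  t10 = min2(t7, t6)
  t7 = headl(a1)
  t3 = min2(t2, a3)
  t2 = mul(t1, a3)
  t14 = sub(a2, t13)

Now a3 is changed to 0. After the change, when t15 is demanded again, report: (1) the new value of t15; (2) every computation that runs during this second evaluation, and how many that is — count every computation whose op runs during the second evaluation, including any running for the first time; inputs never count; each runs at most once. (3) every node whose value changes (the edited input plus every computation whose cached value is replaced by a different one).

New value of t15: 3.
Computations that run: t1, t2, t6, t7, t8, t9, t12, t13, t14, t15 — 10 in total.
Values that change: a3, t1, t2, t6, t9, t12, t13, t14, t15.
Key observation: a condition flipped, so demand reaches new nodes — t7, t8 run for the first time.

First evaluation (everything demanded from the output):
  t1 = if0(a3=8 -> else branch a3) = 8
  t2 = mul(8, 8) = 64
  t4 = lenl([1, 8, 8]) = 3
  t6 = if0(t2=64 -> else branch a3) = 8
  t9 = sub(64, 8) = 56
  t12 = if0(t9=56 -> else branch t9) = 56
  t13 = mul(3, 8) = 24
  t14 = sub(3, 24) = -21
  t15 = if0(t12=56 -> else branch t14) = -21

Propagation after the edit:
  t1: runs — a3 8->0; a3 8->0; result 3.
  t2: runs — t1 8->3; a3 8->0; result 0.
  t6: runs — t2 64->0; a3 8->0; result 0.
  t7: demanded for the first time — runs, produces 1.
  t8: demanded for the first time — runs, produces 1.
  t9: runs — t2 64->0; t6 8->0; result 0.
  t12: runs — t9 56->0; t9 56->0; result 1.
  t13: runs — t6 8->0; result 0.
  t14: runs — t13 24->0; result 3.
  t15: runs — t12 56->1; t14 -21->3; result 3.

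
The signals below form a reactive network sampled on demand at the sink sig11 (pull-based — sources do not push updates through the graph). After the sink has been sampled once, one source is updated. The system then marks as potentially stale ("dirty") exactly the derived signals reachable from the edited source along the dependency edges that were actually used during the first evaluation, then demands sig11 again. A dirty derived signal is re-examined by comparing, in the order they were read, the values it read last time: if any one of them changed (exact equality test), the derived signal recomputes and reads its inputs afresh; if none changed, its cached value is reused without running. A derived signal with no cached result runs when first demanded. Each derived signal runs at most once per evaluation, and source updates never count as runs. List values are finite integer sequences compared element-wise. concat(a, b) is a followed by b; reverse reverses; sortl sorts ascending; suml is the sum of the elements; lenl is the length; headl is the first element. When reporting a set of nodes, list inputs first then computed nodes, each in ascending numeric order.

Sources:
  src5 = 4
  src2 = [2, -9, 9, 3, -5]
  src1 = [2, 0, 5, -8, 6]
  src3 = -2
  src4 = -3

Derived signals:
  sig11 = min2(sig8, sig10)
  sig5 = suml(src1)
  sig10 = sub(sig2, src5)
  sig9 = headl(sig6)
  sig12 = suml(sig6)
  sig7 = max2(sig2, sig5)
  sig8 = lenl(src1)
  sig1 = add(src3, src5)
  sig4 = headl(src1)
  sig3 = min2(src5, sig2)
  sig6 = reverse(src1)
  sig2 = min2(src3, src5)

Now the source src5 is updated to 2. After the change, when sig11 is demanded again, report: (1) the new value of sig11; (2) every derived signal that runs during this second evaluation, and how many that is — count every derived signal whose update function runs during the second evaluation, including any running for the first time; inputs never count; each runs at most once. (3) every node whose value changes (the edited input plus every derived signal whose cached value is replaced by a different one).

sig11 now evaluates to -4.
Run set: sig2, sig10, sig11 (3 run).
Changed values: src5, sig10, sig11.

Initial pass — values computed on the first demand:
  sig2 = min2(-2, 4) = -2
  sig8 = lenl([2, 0, 5, -8, 6]) = 5
  sig10 = sub(-2, 4) = -6
  sig11 = min2(5, -6) = -6

Second demand — change propagation:
  sig2: re-runs because src5 4->2; new result -2 (unchanged).
  sig10: re-runs because src5 4->2; new result -4.
  sig11: re-runs because sig10 -6->-4; new result -4.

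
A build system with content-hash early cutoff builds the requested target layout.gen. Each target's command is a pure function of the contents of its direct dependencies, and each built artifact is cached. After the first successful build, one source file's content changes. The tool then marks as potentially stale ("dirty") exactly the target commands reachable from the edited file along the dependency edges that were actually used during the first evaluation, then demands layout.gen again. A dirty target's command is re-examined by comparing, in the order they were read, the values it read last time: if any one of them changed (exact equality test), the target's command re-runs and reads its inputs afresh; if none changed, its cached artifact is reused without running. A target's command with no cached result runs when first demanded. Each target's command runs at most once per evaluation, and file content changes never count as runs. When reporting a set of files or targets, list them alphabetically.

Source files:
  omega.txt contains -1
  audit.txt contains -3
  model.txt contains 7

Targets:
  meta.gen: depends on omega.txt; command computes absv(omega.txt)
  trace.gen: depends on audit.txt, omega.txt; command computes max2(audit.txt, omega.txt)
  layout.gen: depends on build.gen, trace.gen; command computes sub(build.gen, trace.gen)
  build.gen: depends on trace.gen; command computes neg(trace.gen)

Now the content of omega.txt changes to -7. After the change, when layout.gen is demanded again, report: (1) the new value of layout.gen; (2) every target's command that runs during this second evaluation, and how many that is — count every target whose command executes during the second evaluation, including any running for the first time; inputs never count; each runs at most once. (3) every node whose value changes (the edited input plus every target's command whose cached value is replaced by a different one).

New value of layout.gen: 6.
Target commands that run: build.gen, layout.gen, trace.gen — 3 in total.
Values that change: build.gen, layout.gen, omega.txt, trace.gen.

First evaluation (everything demanded from the output):
  trace.gen = max2(-3, -1) = -1
  build.gen = neg(-1) = 1
  layout.gen = sub(1, -1) = 2

Propagation after the edit:
  trace.gen: runs — omega.txt -1->-7; result -3.
  build.gen: runs — trace.gen -1->-3; result 3.
  layout.gen: runs — build.gen 1->3; trace.gen -1->-3; result 6.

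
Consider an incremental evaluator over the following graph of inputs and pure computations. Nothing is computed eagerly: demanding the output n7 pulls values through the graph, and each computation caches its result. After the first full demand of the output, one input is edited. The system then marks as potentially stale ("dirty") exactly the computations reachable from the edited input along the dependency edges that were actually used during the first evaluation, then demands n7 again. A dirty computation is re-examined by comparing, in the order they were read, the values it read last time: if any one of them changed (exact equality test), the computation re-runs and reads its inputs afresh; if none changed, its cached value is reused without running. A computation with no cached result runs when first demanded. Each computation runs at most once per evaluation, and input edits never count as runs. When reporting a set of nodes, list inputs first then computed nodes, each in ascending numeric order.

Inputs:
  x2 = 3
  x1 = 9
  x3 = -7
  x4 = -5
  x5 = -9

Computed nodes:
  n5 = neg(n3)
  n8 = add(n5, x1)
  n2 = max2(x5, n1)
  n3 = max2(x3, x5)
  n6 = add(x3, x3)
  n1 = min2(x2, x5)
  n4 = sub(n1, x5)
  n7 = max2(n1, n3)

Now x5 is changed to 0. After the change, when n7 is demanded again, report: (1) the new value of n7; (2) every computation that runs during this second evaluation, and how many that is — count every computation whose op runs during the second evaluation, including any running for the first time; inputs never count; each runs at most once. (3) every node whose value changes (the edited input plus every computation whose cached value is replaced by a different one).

n7 now evaluates to 0.
Run set: n1, n3, n7 (3 run).
Changed values: x5, n1, n3, n7.

Initial pass — values computed on the first demand:
  n1 = min2(3, -9) = -9
  n3 = max2(-7, -9) = -7
  n7 = max2(-9, -7) = -7

Second demand — change propagation:
  n1: re-runs because x5 -9->0; new result 0.
  n3: re-runs because x5 -9->0; new result 0.
  n7: re-runs because n1 -9->0; n3 -7->0; new result 0.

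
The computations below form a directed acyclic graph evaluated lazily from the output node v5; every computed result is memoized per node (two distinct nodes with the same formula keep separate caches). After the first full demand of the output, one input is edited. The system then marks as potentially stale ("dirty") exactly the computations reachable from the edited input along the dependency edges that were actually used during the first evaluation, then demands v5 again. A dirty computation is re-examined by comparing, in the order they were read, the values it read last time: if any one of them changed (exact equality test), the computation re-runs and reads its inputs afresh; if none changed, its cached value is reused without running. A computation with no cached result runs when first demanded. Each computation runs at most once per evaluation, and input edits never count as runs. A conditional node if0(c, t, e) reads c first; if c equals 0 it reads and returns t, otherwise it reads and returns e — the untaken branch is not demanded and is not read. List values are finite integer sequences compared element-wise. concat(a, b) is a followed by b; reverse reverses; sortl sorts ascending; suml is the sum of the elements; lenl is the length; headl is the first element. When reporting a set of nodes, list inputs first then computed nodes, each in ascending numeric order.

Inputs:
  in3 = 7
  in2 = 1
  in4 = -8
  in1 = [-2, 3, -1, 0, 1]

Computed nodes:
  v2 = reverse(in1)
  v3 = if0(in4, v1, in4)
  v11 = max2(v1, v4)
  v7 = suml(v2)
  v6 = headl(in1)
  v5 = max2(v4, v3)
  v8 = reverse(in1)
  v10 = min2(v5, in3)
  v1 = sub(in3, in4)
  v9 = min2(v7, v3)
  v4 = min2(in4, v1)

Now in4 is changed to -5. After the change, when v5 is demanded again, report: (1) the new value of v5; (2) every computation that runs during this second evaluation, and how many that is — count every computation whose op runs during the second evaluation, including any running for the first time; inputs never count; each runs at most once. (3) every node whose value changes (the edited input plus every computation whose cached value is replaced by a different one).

Demanding v5 again yields -5.
4 computations run: v1, v3, v4, v5.
The nodes whose values change: in4, v1, v3, v4, v5.

First demand of the output computes:
  v1 = sub(7, -8) = 15
  v3 = if0(in4=-8 -> else branch in4) = -8
  v4 = min2(-8, 15) = -8
  v5 = max2(-8, -8) = -8

After the edit, cleaning proceeds:
  v1: a read changed (in4 -8->-5) — executes, giving 12.
  v3: a read changed (in4 -8->-5; in4 -8->-5) — executes, giving -5.
  v4: a read changed (in4 -8->-5; v1 15->12) — executes, giving -5.
  v5: a read changed (v4 -8->-5; v3 -8->-5) — executes, giving -5.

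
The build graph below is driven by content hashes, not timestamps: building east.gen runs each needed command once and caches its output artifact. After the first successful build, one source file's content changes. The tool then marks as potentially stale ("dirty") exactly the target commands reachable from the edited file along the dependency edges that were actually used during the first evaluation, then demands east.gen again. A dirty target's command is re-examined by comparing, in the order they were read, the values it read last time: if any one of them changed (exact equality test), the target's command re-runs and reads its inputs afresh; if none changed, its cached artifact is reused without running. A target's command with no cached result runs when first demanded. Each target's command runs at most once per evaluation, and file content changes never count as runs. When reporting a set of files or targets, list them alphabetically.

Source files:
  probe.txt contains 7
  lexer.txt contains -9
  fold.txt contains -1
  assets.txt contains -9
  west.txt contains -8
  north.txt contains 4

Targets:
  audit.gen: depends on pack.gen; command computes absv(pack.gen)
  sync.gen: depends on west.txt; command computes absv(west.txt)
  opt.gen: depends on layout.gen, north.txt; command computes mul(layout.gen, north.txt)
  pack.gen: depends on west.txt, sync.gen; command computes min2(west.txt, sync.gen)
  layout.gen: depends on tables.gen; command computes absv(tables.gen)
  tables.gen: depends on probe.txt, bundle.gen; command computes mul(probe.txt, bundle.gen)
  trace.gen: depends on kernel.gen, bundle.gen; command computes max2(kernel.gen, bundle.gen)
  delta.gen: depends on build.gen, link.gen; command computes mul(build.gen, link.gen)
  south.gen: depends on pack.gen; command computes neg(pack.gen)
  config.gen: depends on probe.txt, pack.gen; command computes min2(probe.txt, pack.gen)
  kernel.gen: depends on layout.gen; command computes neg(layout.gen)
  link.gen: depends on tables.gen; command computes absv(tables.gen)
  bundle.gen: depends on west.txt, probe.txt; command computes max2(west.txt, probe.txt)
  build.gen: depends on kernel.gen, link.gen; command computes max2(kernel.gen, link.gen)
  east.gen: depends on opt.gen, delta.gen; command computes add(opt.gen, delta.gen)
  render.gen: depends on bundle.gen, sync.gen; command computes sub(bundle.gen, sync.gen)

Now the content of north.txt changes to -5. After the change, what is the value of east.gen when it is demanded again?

east.gen now evaluates to 2156.

Initial pass — values computed on the first demand:
  bundle.gen = max2(-8, 7) = 7
  tables.gen = mul(7, 7) = 49
  layout.gen = absv(49) = 49
  kernel.gen = neg(49) = -49
  link.gen = absv(49) = 49
  build.gen = max2(-49, 49) = 49
  delta.gen = mul(49, 49) = 2401
  opt.gen = mul(49, 4) = 196
  east.gen = add(196, 2401) = 2597

Second demand — change propagation:
  opt.gen: re-runs because north.txt 4->-5; new result -245.
  east.gen: re-runs because opt.gen 196->-245; new result 2156.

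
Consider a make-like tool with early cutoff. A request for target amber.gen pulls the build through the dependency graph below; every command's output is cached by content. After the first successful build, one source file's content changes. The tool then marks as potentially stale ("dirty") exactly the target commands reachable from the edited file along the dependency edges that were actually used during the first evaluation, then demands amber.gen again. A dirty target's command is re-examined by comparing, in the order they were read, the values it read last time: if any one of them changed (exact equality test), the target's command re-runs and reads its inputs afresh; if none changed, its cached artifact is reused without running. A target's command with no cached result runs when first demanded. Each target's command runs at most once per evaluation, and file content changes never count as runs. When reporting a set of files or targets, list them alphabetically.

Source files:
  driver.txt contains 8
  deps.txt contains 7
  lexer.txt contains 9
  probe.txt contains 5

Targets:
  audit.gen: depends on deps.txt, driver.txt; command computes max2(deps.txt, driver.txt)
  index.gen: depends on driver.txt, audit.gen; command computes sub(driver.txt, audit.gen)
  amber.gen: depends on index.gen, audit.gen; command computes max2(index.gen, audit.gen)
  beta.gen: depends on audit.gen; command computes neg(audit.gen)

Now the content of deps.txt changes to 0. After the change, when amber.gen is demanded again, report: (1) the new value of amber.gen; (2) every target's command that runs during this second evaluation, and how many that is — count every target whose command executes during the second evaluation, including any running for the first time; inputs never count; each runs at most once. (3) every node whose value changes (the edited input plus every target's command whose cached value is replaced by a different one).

Demanding amber.gen again yields 8.
1 target commands run: audit.gen.
The nodes whose values change: deps.txt.
Note the absorption at audit.gen: it re-runs yet its value is the same, leaving the output's value untouched.

First demand of the output computes:
  audit.gen = max2(7, 8) = 8
  index.gen = sub(8, 8) = 0
  amber.gen = max2(0, 8) = 8

After the edit, cleaning proceeds:
  audit.gen: a read changed (deps.txt 7->0) — executes, giving 8 — identical to its old value.
  index.gen: dirty, but its reads are unchanged (driver.txt unchanged, audit.gen unchanged); cached 0 stands.
  amber.gen: dirty, but its reads are unchanged (index.gen unchanged, audit.gen unchanged); cached 8 stands.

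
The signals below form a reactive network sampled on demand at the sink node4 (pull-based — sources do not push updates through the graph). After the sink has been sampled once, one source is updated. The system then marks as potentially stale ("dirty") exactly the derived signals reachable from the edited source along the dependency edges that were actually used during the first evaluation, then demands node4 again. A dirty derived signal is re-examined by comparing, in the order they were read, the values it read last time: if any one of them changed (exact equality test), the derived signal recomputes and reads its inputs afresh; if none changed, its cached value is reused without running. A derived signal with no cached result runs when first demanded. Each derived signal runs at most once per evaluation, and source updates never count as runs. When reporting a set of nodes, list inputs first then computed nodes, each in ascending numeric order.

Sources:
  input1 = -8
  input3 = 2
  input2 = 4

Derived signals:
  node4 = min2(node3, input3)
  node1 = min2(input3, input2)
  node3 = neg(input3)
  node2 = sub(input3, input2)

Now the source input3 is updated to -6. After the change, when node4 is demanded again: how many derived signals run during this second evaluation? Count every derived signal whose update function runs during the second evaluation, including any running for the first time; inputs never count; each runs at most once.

Initial pass — values computed on the first demand:
  node3 = neg(2) = -2
  node4 = min2(-2, 2) = -2

Second demand — change propagation:
  node3: re-runs because input3 2->-6; new result 6.
  node4: re-runs because node3 -2->6; input3 2->-6; new result -6.

Run set: node3, node4 (2 run).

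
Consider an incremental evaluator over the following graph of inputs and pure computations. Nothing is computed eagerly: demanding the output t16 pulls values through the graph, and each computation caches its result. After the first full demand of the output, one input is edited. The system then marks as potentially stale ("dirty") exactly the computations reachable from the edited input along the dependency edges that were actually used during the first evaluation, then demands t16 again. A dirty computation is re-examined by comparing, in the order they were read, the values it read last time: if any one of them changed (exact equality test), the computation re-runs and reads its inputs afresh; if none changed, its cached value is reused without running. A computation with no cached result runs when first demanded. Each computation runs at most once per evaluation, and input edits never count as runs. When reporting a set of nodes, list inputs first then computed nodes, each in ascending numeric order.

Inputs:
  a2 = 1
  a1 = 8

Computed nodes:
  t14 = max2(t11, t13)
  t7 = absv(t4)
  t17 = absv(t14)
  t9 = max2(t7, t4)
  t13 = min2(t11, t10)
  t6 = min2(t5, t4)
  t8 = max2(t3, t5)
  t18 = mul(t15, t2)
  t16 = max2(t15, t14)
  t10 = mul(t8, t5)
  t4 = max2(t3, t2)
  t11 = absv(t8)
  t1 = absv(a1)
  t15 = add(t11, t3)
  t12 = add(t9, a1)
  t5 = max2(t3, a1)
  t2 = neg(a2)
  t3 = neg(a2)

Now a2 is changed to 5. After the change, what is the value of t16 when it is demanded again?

Initial pass — values computed on the first demand:
  t3 = neg(1) = -1
  t5 = max2(-1, 8) = 8
  t8 = max2(-1, 8) = 8
  t10 = mul(8, 8) = 64
  t11 = absv(8) = 8
  t13 = min2(8, 64) = 8
  t14 = max2(8, 8) = 8
  t15 = add(8, -1) = 7
  t16 = max2(7, 8) = 8

Second demand — change propagation:
  t3: re-runs because a2 1->5; new result -5.
  t5: re-runs because t3 -1->-5; new result 8 (unchanged).
  t8: re-runs because t3 -1->-5; new result 8 (unchanged).
  t10: re-examined; everything it read last time is the same (t8 unchanged, t5 unchanged) — cache 64 kept, no run.
  t11: re-examined; everything it read last time is the same (t8 unchanged) — cache 8 kept, no run.
  t13: re-examined; everything it read last time is the same (t11 unchanged, t10 unchanged) — cache 8 kept, no run.
  t14: re-examined; everything it read last time is the same (t11 unchanged, t13 unchanged) — cache 8 kept, no run.
  t15: re-runs because t3 -1->-5; new result 3.
  t16: re-runs because t15 7->3; new result 8 (unchanged).

The important point: at t10 every value read last time is unchanged, so the dirty flag clears without a run.

t16 now evaluates to 8.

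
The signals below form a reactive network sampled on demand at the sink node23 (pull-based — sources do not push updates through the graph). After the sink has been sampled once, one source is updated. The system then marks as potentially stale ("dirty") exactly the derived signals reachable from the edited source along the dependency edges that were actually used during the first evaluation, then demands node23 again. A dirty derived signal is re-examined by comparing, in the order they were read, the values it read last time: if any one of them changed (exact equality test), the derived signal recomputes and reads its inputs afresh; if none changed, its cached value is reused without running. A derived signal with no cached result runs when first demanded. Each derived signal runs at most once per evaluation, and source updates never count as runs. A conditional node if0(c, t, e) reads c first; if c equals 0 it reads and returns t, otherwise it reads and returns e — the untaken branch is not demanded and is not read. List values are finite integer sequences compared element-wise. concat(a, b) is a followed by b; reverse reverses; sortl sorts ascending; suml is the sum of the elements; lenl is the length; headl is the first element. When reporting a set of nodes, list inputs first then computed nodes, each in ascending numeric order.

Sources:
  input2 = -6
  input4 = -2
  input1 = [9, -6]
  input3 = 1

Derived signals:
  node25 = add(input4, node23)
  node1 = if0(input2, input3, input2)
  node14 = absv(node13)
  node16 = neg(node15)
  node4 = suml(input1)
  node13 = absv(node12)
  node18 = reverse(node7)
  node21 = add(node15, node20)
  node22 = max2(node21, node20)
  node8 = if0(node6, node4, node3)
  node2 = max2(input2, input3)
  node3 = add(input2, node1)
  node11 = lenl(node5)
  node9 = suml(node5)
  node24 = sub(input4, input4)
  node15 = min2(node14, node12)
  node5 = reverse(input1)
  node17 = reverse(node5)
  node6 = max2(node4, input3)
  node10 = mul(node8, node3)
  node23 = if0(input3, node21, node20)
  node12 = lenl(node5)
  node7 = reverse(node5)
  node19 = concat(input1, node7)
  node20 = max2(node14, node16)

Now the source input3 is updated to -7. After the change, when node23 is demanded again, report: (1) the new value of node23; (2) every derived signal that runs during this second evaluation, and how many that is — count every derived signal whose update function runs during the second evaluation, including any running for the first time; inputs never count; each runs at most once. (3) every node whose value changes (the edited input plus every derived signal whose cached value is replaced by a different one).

Initial pass — values computed on the first demand:
  node5 = reverse([9, -6]) = [-6, 9]
  node12 = lenl([-6, 9]) = 2
  node13 = absv(2) = 2
  node14 = absv(2) = 2
  node15 = min2(2, 2) = 2
  node16 = neg(2) = -2
  node20 = max2(2, -2) = 2
  node23 = if0(input3=1 -> else branch node20) = 2

Second demand — change propagation:
  node23: re-runs because input3 1->-7; new result 2 (unchanged).

node23 now evaluates to 2.
Run set: node23 (1 run).
Changed values: input3.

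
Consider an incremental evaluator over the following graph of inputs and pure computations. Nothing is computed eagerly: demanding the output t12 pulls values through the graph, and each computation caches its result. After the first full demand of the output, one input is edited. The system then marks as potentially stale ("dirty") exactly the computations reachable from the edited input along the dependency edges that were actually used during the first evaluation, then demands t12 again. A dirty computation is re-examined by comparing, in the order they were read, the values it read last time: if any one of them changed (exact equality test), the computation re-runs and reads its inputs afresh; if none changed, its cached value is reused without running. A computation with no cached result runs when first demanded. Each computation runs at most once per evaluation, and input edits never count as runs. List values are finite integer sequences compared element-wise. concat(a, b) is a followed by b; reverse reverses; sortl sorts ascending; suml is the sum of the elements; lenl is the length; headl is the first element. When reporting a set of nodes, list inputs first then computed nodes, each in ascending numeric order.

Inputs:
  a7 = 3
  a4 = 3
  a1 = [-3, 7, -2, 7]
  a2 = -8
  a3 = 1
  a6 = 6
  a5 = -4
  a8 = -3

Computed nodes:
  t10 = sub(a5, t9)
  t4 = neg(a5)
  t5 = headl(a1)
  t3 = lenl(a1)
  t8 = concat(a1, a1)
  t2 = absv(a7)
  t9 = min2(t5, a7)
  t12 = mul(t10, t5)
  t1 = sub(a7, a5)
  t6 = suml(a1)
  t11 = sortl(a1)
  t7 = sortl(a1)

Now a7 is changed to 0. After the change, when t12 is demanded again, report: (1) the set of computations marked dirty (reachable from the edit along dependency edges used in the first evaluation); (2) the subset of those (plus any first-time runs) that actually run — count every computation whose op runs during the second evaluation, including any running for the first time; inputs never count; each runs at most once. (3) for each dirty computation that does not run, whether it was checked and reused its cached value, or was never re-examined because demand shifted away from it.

Initial pass — values computed on the first demand:
  t5 = headl([-3, 7, -2, 7]) = -3
  t9 = min2(-3, 3) = -3
  t10 = sub(-4, -3) = -1
  t12 = mul(-1, -3) = 3

Second demand — change propagation:
  t9: re-runs because a7 3->0; new result -3 (unchanged).
  t10: re-examined; everything it read last time is the same (a5 unchanged, t9 unchanged) — cache -1 kept, no run.
  t12: re-examined; everything it read last time is the same (t10 unchanged, t5 unchanged) — cache 3 kept, no run.

The important point: t9 recomputes to an identical value, and the output ends up unchanged.

Dirty set: t9, t10, t12.
Run set: t9 (1 run).
Re-examined without running (cache reused): t10, t12.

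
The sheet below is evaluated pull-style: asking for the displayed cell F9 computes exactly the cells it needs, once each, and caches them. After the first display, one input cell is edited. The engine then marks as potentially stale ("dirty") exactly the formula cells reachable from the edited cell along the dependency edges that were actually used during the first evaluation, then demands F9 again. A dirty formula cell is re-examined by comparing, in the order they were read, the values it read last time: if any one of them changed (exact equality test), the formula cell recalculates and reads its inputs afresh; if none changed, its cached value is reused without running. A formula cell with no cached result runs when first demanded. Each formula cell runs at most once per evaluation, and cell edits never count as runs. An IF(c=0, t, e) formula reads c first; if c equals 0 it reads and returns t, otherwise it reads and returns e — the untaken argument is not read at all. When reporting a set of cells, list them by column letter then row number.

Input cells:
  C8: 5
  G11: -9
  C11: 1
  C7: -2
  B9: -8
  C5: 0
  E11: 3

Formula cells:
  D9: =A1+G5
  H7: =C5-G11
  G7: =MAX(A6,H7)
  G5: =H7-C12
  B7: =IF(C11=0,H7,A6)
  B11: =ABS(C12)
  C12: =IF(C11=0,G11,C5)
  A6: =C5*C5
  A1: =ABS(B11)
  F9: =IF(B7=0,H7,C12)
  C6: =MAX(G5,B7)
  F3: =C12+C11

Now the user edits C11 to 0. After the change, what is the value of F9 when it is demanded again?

Demanding F9 again yields -9.
Note the branch switch — C12 had no cache and runs now for the first time.

First demand of the output computes:
  A6 = 0 * 0 = 0
  H7 = 0 - -9 = 9
  B7 = IF(C11=0: C11=1 -> else branch A6) = 0
  F9 = IF(B7=0: B7=0 -> then branch H7) = 9

After the edit, cleaning proceeds:
  B7: a read changed (C11 1->0) — executes, giving 9.
  C12: had never run; runs now, result -9.
  F9: a read changed (B7 0->9) — executes, giving -9.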